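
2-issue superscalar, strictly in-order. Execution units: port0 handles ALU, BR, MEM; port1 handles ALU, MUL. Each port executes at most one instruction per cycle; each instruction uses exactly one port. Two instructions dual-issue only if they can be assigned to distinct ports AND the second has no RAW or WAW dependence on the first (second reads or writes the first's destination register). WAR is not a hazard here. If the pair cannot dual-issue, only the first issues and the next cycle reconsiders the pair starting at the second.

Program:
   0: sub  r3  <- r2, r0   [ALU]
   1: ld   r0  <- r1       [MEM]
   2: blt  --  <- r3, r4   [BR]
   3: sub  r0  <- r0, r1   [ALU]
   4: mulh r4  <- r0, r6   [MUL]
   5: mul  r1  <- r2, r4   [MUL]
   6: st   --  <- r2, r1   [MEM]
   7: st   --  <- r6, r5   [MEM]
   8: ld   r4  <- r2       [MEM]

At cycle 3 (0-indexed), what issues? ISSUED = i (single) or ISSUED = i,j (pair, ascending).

ISSUED = 5

t=0 i0&i1:sub ld ; pair
t=1 i2&i3:blt sub ; pair
t=2 i4:mulh ; no-port MUL/MUL
t=3 i5:mul ; RAW r1
t=4 i6:st ; no-port MEM/MEM
t=5 i7:st ; no-port MEM/MEM
t=6 i8:ld ; tail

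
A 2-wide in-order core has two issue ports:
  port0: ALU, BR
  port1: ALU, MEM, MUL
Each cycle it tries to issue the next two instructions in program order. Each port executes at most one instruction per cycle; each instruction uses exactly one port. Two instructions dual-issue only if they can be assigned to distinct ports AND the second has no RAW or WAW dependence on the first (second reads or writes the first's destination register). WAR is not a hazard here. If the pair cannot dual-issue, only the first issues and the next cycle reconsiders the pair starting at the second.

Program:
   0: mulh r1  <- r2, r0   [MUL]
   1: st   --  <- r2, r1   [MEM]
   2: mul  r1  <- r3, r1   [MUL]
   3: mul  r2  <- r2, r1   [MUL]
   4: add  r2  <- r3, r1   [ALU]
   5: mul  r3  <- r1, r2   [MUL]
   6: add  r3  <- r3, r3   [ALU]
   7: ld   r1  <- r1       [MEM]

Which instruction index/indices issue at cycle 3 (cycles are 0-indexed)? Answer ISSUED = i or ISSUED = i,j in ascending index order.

  cy0 -> i0 (mulh.MUL) no-port MUL/MEM
  cy1 -> i1 (st.MEM) no-port MEM/MUL
  cy2 -> i2 (mul.MUL) no-port MUL/MUL
  cy3 -> i3 (mul.MUL) WAW r2
  cy4 -> i4 (add.ALU) RAW r2
  cy5 -> i5 (mul.MUL) RAW+WAW r3
  cy6 -> i6+i7 (add.ALU/ld.MEM) pair

ISSUED = 3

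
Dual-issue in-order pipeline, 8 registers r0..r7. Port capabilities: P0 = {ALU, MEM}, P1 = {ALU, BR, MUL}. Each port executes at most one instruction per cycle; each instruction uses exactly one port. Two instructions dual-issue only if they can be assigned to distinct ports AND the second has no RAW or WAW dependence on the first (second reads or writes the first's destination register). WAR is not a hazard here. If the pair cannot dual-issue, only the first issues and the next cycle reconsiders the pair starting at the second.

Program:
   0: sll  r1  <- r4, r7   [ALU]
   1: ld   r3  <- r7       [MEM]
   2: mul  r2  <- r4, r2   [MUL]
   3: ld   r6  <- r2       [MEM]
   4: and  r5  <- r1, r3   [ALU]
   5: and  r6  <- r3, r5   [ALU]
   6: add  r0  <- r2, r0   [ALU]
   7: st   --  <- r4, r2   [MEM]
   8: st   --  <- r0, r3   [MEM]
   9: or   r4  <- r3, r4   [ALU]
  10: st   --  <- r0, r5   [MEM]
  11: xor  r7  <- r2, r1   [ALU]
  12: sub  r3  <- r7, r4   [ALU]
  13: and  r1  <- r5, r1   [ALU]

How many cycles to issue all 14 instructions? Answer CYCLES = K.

t=0 i0+i1:sll;ld ; pair
t=1 i2:mul ; RAW r2
t=2 i3+i4:ld;and ; pair
t=3 i5+i6:and;add ; pair
t=4 i7:st ; no-port MEM/MEM
t=5 i8+i9:st;or ; pair
t=6 i10+i11:st;xor ; pair
t=7 i12+i13:sub;and ; pair

CYCLES = 8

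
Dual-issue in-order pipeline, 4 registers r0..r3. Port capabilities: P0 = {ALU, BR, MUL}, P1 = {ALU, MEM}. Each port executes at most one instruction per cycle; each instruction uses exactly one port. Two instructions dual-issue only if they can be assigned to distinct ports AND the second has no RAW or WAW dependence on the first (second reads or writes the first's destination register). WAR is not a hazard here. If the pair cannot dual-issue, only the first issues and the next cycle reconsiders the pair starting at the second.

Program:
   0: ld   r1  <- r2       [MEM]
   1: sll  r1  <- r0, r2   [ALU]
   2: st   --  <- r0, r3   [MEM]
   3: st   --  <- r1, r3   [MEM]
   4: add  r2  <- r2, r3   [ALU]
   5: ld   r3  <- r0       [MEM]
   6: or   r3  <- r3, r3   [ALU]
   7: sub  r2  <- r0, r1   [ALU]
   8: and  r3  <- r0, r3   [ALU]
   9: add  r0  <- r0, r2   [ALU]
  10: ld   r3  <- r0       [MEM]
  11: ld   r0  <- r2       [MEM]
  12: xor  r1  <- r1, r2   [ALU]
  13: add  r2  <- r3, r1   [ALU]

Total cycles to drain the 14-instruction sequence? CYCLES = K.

0. ld @i0  | WAW r1
1. sll+st @i1&i2  | 2-wide
2. st+add @i3&i4  | 2-wide
3. ld @i5  | RAW+WAW r3
4. or+sub @i6&i7  | 2-wide
5. and+add @i8&i9  | 2-wide
6. ld @i10  | no-port MEM/MEM
7. ld+xor @i11&i12  | 2-wide
8. add @i13  | tail

CYCLES = 9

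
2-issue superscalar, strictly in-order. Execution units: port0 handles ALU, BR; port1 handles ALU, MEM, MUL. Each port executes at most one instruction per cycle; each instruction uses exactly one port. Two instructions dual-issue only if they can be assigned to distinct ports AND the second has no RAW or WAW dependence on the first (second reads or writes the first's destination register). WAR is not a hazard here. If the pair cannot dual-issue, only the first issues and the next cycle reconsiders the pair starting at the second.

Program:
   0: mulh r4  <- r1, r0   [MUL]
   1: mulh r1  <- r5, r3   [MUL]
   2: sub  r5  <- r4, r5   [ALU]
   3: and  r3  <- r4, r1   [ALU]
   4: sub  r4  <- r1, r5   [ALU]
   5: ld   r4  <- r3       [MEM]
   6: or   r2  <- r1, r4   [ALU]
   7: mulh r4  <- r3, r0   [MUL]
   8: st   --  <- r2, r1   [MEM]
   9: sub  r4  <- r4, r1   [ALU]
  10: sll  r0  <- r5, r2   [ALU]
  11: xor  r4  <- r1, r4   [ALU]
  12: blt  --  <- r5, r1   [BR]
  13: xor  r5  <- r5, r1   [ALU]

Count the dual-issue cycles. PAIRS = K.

PAIRS = 6

c0: i0 mulh  no-port MUL/MUL
c1: i1,i2 mulh/sub  2-wide
c2: i3,i4 and/sub  2-wide
c3: i5 ld  RAW r4
c4: i6,i7 or/mulh  2-wide
c5: i8,i9 st/sub  2-wide
c6: i10,i11 sll/xor  2-wide
c7: i12,i13 blt/xor  2-wide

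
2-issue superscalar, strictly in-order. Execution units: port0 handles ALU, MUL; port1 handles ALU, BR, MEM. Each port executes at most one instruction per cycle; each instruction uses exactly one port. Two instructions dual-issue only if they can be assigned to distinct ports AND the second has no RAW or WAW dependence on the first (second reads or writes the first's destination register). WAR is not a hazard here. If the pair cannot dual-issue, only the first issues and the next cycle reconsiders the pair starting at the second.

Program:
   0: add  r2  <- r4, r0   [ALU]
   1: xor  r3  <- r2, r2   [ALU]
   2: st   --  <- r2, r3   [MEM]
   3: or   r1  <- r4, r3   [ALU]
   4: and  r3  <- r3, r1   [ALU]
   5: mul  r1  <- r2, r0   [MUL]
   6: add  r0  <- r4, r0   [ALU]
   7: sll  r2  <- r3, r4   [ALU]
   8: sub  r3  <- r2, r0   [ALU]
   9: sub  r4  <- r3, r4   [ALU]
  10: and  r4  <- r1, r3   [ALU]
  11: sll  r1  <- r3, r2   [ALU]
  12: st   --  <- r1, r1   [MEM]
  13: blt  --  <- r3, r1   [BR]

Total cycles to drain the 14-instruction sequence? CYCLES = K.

#0 head=0: add.ALU i0 RAW r2
#1 head=1: xor.ALU i1 RAW r3
#2 head=2: st.MEM/or.ALU i2/i3 dual
#3 head=4: and.ALU/mul.MUL i4/i5 dual
#4 head=6: add.ALU/sll.ALU i6/i7 dual
#5 head=8: sub.ALU i8 RAW r3
#6 head=9: sub.ALU i9 WAW r4
#7 head=10: and.ALU/sll.ALU i10/i11 dual
#8 head=12: st.MEM i12 no-port MEM/BR
#9 head=13: blt.BR i13 tail

CYCLES = 10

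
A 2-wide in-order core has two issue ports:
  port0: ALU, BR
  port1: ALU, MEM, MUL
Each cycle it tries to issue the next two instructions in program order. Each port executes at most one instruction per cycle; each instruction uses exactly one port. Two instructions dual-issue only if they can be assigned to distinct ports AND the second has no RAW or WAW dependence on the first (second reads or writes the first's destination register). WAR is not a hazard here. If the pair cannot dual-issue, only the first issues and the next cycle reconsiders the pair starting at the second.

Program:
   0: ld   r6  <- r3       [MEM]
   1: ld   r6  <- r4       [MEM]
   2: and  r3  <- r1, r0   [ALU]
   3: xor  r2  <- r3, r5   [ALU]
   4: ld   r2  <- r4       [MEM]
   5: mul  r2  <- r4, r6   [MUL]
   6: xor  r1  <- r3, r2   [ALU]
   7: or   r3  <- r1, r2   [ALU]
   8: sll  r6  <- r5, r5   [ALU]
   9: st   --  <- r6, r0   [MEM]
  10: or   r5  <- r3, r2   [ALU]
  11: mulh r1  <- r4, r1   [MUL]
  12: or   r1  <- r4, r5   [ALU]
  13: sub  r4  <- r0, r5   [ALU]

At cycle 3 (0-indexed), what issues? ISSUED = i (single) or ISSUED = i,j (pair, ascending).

ISSUED = 4

#0 head=0: ld.MEM i0 no-port MEM/MEM
#1 head=1: ld.MEM;and.ALU i1/i2 pair
#2 head=3: xor.ALU i3 WAW r2
#3 head=4: ld.MEM i4 no-port MEM/MUL
#4 head=5: mul.MUL i5 RAW r2
#5 head=6: xor.ALU i6 RAW r1
#6 head=7: or.ALU;sll.ALU i7/i8 pair
#7 head=9: st.MEM;or.ALU i9/i10 pair
#8 head=11: mulh.MUL i11 WAW r1
#9 head=12: or.ALU;sub.ALU i12/i13 pair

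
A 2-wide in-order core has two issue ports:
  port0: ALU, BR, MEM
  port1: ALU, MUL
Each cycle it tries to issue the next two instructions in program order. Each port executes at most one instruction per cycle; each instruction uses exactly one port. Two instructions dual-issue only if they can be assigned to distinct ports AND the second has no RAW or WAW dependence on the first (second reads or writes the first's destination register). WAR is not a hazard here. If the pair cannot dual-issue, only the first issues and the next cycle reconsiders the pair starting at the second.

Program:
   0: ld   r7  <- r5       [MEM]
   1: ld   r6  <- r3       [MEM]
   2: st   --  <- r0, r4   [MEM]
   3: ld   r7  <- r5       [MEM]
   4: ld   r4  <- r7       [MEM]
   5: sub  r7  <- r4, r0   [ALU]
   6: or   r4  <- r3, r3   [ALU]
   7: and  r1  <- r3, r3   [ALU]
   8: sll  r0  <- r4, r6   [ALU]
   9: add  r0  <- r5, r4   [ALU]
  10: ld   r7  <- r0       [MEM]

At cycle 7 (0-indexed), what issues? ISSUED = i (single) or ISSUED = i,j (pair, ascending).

ISSUED = 9

t=0 i0:ld.MEM ; no-port MEM/MEM
t=1 i1:ld.MEM ; no-port MEM/MEM
t=2 i2:st.MEM ; no-port MEM/MEM
t=3 i3:ld.MEM ; no-port MEM/MEM
t=4 i4:ld.MEM ; RAW r4
t=5 i5,i6:sub.ALU+or.ALU ; dual
t=6 i7,i8:and.ALU+sll.ALU ; dual
t=7 i9:add.ALU ; RAW r0
t=8 i10:ld.MEM ; tail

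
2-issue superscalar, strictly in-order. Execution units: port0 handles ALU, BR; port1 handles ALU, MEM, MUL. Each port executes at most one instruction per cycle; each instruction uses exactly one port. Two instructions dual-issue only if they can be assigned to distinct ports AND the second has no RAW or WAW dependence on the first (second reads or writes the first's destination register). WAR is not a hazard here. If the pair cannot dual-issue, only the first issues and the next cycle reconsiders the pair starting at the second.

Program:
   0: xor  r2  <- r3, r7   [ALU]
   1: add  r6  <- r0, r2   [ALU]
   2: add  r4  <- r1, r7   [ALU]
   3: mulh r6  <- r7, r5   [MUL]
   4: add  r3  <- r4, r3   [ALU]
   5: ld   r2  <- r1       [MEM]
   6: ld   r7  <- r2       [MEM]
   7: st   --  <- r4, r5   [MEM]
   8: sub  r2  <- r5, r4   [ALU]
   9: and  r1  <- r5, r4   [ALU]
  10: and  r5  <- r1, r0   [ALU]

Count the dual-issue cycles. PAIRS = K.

PAIRS = 3

#0 head=0: xor i0 RAW r2
#1 head=1: add/add i1/i2 pair
#2 head=3: mulh/add i3/i4 pair
#3 head=5: ld i5 no-port MEM/MEM
#4 head=6: ld i6 no-port MEM/MEM
#5 head=7: st/sub i7/i8 pair
#6 head=9: and i9 RAW r1
#7 head=10: and i10 tail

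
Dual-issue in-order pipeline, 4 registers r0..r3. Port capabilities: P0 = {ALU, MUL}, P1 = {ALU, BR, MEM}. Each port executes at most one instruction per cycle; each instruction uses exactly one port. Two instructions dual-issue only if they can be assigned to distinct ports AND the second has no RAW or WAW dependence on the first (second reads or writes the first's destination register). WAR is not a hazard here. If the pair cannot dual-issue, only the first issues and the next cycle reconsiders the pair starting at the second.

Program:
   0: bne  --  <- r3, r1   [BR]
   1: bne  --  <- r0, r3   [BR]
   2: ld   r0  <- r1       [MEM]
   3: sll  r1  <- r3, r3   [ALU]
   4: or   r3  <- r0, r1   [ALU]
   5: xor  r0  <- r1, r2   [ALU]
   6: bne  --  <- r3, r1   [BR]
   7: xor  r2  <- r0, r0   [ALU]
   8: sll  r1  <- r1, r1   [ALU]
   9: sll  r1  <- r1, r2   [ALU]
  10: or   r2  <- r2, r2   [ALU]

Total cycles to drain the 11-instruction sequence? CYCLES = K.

  cy0 -> i0 (bne) no-port BR/BR
  cy1 -> i1 (bne) no-port BR/MEM
  cy2 -> i2+i3 (ld;sll) pair
  cy3 -> i4+i5 (or;xor) pair
  cy4 -> i6+i7 (bne;xor) pair
  cy5 -> i8 (sll) RAW+WAW r1
  cy6 -> i9+i10 (sll;or) pair

CYCLES = 7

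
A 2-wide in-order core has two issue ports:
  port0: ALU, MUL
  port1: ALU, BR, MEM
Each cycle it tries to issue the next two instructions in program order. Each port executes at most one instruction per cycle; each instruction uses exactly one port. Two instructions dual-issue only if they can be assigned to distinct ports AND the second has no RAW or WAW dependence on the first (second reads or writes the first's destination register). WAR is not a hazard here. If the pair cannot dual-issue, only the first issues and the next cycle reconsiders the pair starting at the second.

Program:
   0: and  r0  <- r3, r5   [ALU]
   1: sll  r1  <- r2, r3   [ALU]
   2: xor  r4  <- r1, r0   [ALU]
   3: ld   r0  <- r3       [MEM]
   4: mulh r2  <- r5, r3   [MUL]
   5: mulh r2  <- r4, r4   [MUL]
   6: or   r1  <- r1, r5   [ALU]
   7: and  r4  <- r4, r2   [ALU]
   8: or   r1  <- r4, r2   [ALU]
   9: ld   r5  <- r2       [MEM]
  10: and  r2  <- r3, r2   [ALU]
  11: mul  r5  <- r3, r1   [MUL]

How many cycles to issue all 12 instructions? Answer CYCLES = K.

[0] i0&i1  and.ALU sll.ALU  -- 2-wide
[1] i2&i3  xor.ALU ld.MEM  -- 2-wide
[2] i4  mulh.MUL  -- no-port MUL/MUL
[3] i5&i6  mulh.MUL or.ALU  -- 2-wide
[4] i7  and.ALU  -- RAW r4
[5] i8&i9  or.ALU ld.MEM  -- 2-wide
[6] i10&i11  and.ALU mul.MUL  -- 2-wide

CYCLES = 7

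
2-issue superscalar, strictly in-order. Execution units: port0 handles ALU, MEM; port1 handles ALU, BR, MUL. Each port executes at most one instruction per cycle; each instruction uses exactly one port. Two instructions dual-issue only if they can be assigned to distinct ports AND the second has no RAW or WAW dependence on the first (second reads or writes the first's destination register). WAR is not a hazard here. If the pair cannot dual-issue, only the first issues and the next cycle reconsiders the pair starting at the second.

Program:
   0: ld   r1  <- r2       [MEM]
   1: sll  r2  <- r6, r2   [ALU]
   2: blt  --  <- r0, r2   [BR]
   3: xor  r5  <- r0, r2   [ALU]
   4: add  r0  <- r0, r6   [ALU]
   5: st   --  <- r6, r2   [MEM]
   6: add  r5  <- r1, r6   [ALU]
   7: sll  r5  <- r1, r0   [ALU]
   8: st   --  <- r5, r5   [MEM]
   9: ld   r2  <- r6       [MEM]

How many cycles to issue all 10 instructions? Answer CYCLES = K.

CYCLES = 7

c0: i0/i1 ld.MEM;sll.ALU  pair
c1: i2/i3 blt.BR;xor.ALU  pair
c2: i4/i5 add.ALU;st.MEM  pair
c3: i6 add.ALU  WAW r5
c4: i7 sll.ALU  RAW r5
c5: i8 st.MEM  no-port MEM/MEM
c6: i9 ld.MEM  tail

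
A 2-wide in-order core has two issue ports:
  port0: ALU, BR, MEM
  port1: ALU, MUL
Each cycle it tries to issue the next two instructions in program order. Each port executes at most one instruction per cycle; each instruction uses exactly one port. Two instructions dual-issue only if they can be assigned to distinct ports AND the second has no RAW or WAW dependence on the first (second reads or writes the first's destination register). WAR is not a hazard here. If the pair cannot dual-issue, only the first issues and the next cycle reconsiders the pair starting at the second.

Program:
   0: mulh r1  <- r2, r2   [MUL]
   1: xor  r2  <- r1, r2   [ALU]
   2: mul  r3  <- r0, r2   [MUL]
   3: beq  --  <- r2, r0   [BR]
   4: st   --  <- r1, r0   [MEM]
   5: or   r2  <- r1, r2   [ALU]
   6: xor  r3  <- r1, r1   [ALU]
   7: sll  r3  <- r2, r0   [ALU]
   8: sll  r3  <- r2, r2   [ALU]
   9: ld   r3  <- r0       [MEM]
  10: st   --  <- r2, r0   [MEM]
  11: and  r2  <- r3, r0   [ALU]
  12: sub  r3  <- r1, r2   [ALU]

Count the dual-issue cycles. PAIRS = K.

[0] i0  mulh.MUL  -- RAW r1
[1] i1  xor.ALU  -- RAW r2
[2] i2+i3  mul.MUL beq.BR  -- dual
[3] i4+i5  st.MEM or.ALU  -- dual
[4] i6  xor.ALU  -- WAW r3
[5] i7  sll.ALU  -- WAW r3
[6] i8  sll.ALU  -- WAW r3
[7] i9  ld.MEM  -- no-port MEM/MEM
[8] i10+i11  st.MEM and.ALU  -- dual
[9] i12  sub.ALU  -- tail

PAIRS = 3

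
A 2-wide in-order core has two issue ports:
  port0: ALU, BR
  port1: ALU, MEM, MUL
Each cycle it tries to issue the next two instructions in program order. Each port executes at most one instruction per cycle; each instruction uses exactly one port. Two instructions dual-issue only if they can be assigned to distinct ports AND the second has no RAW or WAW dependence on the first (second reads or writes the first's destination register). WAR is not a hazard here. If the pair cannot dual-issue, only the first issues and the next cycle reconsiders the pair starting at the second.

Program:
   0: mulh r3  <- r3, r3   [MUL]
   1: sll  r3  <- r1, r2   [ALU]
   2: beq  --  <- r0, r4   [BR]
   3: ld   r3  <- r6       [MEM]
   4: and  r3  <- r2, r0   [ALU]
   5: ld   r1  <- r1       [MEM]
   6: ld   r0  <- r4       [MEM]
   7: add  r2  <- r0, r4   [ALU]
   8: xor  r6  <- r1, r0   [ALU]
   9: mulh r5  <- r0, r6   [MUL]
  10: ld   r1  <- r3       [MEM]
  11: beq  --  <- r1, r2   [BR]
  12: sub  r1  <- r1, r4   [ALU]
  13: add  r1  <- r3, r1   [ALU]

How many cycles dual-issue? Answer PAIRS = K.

PAIRS = 4

#0 head=0: mulh i0 WAW r3
#1 head=1: sll beq i1/i2 2-wide
#2 head=3: ld i3 WAW r3
#3 head=4: and ld i4/i5 2-wide
#4 head=6: ld i6 RAW r0
#5 head=7: add xor i7/i8 2-wide
#6 head=9: mulh i9 no-port MUL/MEM
#7 head=10: ld i10 RAW r1
#8 head=11: beq sub i11/i12 2-wide
#9 head=13: add i13 tail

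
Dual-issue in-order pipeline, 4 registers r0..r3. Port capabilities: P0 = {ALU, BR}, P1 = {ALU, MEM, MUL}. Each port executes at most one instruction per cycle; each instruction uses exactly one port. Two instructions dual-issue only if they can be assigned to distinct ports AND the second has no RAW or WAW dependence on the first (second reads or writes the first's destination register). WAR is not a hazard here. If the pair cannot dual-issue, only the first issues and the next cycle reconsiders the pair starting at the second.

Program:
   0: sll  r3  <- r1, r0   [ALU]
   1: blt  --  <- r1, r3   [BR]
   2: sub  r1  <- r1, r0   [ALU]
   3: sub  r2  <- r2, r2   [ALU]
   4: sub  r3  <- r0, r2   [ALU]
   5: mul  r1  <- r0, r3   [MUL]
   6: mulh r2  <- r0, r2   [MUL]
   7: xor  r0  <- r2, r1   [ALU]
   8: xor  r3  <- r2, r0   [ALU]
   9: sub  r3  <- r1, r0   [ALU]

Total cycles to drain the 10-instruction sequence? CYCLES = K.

  cy0 -> i0 (sll.ALU) RAW r3
  cy1 -> i1/i2 (blt.BR/sub.ALU) pair
  cy2 -> i3 (sub.ALU) RAW r2
  cy3 -> i4 (sub.ALU) RAW r3
  cy4 -> i5 (mul.MUL) no-port MUL/MUL
  cy5 -> i6 (mulh.MUL) RAW r2
  cy6 -> i7 (xor.ALU) RAW r0
  cy7 -> i8 (xor.ALU) WAW r3
  cy8 -> i9 (sub.ALU) tail

CYCLES = 9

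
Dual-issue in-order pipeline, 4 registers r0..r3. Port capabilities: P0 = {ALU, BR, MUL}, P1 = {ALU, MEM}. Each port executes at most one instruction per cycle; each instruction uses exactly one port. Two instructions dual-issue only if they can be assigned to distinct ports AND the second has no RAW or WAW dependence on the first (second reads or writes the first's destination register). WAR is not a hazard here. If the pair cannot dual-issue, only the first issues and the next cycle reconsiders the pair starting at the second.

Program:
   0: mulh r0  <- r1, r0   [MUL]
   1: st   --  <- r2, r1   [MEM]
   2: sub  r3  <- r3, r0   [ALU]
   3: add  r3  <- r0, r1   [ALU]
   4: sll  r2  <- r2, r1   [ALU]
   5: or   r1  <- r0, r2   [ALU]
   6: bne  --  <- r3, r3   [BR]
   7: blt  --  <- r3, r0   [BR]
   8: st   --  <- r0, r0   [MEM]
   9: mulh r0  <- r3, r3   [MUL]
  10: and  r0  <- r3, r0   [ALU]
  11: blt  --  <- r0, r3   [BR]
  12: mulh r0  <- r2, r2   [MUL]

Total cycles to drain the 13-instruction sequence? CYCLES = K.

c0: i0&i1 mulh/st  dual
c1: i2 sub  WAW r3
c2: i3&i4 add/sll  dual
c3: i5&i6 or/bne  dual
c4: i7&i8 blt/st  dual
c5: i9 mulh  RAW+WAW r0
c6: i10 and  RAW r0
c7: i11 blt  no-port BR/MUL
c8: i12 mulh  tail

CYCLES = 9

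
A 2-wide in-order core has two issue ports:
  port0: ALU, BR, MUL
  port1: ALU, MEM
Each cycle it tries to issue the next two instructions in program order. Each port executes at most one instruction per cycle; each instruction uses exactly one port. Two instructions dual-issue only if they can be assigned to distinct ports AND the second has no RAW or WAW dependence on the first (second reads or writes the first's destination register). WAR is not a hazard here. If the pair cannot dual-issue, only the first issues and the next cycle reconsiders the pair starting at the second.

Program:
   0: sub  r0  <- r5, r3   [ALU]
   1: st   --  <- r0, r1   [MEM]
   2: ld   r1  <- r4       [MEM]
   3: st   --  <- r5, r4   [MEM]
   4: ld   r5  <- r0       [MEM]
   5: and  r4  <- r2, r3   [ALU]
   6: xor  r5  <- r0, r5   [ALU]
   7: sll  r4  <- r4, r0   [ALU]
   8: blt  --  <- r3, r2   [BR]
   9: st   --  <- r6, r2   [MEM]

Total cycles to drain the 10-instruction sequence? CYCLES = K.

CYCLES = 7

[0] i0  sub  -- RAW r0
[1] i1  st  -- no-port MEM/MEM
[2] i2  ld  -- no-port MEM/MEM
[3] i3  st  -- no-port MEM/MEM
[4] i4+i5  ld/and  -- dual
[5] i6+i7  xor/sll  -- dual
[6] i8+i9  blt/st  -- dual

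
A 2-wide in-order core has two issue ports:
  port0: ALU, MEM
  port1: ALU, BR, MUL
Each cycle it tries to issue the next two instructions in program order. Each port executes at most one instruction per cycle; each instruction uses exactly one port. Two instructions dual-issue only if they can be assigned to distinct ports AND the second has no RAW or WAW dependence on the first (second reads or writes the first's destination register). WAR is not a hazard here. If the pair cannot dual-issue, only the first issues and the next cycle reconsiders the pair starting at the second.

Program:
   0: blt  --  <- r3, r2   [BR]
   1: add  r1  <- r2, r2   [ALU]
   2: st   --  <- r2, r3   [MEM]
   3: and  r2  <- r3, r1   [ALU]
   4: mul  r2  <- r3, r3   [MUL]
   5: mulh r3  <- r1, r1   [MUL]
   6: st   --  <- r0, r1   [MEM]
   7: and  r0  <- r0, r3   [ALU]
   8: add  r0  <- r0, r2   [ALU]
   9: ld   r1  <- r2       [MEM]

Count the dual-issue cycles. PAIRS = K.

PAIRS = 4

0. blt/add @i0&i1  | dual
1. st/and @i2&i3  | dual
2. mul @i4  | no-port MUL/MUL
3. mulh/st @i5&i6  | dual
4. and @i7  | RAW+WAW r0
5. add/ld @i8&i9  | dual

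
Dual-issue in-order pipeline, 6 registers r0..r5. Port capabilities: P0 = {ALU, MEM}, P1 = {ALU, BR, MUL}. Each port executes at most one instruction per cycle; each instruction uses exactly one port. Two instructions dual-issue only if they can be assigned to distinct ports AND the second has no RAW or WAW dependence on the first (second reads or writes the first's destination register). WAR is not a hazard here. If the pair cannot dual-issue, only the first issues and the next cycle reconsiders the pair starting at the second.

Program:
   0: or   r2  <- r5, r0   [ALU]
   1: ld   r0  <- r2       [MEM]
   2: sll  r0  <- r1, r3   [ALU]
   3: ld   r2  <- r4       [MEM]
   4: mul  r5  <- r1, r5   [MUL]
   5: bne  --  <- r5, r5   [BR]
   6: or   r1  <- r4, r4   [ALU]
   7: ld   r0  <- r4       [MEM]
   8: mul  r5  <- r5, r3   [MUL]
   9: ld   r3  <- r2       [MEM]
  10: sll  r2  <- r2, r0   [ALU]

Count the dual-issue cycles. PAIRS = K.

t=0 i0:or.ALU ; RAW r2
t=1 i1:ld.MEM ; WAW r0
t=2 i2/i3:sll.ALU+ld.MEM ; pair
t=3 i4:mul.MUL ; no-port MUL/BR
t=4 i5/i6:bne.BR+or.ALU ; pair
t=5 i7/i8:ld.MEM+mul.MUL ; pair
t=6 i9/i10:ld.MEM+sll.ALU ; pair

PAIRS = 4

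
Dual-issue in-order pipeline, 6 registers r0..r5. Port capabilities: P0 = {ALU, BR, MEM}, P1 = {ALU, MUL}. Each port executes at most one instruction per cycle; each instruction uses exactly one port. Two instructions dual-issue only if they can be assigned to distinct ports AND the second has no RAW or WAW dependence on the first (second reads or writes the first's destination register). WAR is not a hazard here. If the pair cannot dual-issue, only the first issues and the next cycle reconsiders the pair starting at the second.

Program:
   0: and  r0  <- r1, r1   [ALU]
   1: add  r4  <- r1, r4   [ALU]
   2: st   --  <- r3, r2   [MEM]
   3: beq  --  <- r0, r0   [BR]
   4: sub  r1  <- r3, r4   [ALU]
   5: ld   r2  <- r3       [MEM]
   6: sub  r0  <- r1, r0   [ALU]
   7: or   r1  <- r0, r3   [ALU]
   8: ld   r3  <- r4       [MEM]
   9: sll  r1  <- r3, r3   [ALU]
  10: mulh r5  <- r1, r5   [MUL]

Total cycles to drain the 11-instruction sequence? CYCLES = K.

[0] i0/i1  and/add  -- pair
[1] i2  st  -- no-port MEM/BR
[2] i3/i4  beq/sub  -- pair
[3] i5/i6  ld/sub  -- pair
[4] i7/i8  or/ld  -- pair
[5] i9  sll  -- RAW r1
[6] i10  mulh  -- tail

CYCLES = 7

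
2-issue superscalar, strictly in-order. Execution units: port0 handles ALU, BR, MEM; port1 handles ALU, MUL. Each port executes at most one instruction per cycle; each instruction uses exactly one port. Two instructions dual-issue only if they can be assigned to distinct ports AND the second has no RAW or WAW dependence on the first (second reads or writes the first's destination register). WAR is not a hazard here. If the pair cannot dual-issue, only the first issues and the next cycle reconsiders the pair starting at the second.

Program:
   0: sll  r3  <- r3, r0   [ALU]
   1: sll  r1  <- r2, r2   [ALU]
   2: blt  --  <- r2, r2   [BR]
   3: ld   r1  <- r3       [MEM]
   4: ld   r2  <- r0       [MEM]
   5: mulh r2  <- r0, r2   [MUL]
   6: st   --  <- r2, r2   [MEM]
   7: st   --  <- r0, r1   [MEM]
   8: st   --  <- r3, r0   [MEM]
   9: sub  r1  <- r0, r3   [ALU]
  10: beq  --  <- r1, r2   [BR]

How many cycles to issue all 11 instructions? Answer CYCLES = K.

  cy0 -> i0&i1 (sll sll) 2-wide
  cy1 -> i2 (blt) no-port BR/MEM
  cy2 -> i3 (ld) no-port MEM/MEM
  cy3 -> i4 (ld) RAW+WAW r2
  cy4 -> i5 (mulh) RAW r2
  cy5 -> i6 (st) no-port MEM/MEM
  cy6 -> i7 (st) no-port MEM/MEM
  cy7 -> i8&i9 (st sub) 2-wide
  cy8 -> i10 (beq) tail

CYCLES = 9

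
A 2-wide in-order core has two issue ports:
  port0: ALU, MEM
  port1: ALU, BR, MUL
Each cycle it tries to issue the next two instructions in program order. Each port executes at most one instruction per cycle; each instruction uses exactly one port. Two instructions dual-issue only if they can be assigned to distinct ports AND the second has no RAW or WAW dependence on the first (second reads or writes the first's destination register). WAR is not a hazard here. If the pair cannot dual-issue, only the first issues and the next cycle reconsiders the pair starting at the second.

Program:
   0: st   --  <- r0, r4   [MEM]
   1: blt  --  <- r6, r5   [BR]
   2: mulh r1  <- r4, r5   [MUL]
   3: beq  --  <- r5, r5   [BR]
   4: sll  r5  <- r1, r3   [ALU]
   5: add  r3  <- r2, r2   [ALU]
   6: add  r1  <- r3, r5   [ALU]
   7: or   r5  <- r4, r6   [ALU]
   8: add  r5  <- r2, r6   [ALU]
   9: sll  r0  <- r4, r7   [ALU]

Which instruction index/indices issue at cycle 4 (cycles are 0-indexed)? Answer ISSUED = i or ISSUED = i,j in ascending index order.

ISSUED = 6,7

c0: i0+i1 st blt  dual
c1: i2 mulh  no-port MUL/BR
c2: i3+i4 beq sll  dual
c3: i5 add  RAW r3
c4: i6+i7 add or  dual
c5: i8+i9 add sll  dual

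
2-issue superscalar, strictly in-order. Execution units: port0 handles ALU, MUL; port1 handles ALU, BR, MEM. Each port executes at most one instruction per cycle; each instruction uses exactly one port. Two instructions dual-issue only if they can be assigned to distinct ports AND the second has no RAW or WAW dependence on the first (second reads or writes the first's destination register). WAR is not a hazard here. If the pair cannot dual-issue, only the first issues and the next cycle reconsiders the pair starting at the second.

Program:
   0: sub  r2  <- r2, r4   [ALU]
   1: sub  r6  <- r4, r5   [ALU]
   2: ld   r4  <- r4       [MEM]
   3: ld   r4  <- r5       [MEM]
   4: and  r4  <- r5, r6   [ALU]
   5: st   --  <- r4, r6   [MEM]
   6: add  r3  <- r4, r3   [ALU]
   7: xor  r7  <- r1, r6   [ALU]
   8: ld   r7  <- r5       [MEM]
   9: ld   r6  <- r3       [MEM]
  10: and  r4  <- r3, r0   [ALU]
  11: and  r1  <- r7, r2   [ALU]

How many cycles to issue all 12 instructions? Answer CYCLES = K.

0. sub/sub @i0/i1  | 2-wide
1. ld @i2  | no-port MEM/MEM
2. ld @i3  | WAW r4
3. and @i4  | RAW r4
4. st/add @i5/i6  | 2-wide
5. xor @i7  | WAW r7
6. ld @i8  | no-port MEM/MEM
7. ld/and @i9/i10  | 2-wide
8. and @i11  | tail

CYCLES = 9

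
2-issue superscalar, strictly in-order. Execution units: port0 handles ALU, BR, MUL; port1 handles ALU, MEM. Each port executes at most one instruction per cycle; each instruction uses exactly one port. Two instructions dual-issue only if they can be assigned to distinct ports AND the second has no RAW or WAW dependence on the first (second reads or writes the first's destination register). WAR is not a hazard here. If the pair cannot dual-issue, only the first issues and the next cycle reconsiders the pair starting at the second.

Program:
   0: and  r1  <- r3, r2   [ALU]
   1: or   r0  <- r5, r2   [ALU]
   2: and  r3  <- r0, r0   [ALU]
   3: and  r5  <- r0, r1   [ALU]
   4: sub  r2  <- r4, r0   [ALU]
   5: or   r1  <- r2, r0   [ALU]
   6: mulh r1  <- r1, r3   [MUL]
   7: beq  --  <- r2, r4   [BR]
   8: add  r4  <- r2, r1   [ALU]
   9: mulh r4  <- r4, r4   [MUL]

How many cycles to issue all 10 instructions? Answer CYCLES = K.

  cy0 -> i0/i1 (and.ALU;or.ALU) pair
  cy1 -> i2/i3 (and.ALU;and.ALU) pair
  cy2 -> i4 (sub.ALU) RAW r2
  cy3 -> i5 (or.ALU) RAW+WAW r1
  cy4 -> i6 (mulh.MUL) no-port MUL/BR
  cy5 -> i7/i8 (beq.BR;add.ALU) pair
  cy6 -> i9 (mulh.MUL) tail

CYCLES = 7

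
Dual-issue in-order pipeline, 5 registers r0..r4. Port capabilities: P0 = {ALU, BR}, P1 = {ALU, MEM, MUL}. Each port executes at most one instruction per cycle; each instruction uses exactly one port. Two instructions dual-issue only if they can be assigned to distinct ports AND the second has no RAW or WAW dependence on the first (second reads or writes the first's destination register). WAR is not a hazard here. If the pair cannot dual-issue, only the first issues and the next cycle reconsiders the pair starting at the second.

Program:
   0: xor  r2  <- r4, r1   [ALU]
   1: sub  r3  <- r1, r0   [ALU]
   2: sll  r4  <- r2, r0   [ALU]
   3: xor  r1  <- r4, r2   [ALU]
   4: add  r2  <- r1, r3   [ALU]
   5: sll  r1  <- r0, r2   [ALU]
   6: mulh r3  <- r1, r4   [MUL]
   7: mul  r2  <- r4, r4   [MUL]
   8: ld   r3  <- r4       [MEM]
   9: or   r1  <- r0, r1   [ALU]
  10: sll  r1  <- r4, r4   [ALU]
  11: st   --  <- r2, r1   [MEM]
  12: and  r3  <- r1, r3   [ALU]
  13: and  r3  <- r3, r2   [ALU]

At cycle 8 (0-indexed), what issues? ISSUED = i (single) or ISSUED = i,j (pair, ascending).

ISSUED = 10

[0] i0/i1  xor sub  -- 2-wide
[1] i2  sll  -- RAW r4
[2] i3  xor  -- RAW r1
[3] i4  add  -- RAW r2
[4] i5  sll  -- RAW r1
[5] i6  mulh  -- no-port MUL/MUL
[6] i7  mul  -- no-port MUL/MEM
[7] i8/i9  ld or  -- 2-wide
[8] i10  sll  -- RAW r1
[9] i11/i12  st and  -- 2-wide
[10] i13  and  -- tail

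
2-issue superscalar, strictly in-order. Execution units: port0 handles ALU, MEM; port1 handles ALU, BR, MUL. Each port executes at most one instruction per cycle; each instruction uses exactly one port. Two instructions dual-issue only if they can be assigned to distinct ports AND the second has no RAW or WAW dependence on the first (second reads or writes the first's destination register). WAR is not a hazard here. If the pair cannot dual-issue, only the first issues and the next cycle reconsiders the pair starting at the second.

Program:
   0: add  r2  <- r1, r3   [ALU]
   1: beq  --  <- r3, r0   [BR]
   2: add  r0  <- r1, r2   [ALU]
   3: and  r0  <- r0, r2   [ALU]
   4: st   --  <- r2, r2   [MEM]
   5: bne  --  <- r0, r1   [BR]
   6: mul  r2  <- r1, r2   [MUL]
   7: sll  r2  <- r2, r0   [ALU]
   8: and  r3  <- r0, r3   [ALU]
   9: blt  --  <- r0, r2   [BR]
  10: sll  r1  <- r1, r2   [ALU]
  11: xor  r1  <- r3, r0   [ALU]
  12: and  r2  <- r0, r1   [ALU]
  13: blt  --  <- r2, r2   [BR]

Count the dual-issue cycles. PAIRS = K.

t=0 i0/i1:add.ALU;beq.BR ; pair
t=1 i2:add.ALU ; RAW+WAW r0
t=2 i3/i4:and.ALU;st.MEM ; pair
t=3 i5:bne.BR ; no-port BR/MUL
t=4 i6:mul.MUL ; RAW+WAW r2
t=5 i7/i8:sll.ALU;and.ALU ; pair
t=6 i9/i10:blt.BR;sll.ALU ; pair
t=7 i11:xor.ALU ; RAW r1
t=8 i12:and.ALU ; RAW r2
t=9 i13:blt.BR ; tail

PAIRS = 4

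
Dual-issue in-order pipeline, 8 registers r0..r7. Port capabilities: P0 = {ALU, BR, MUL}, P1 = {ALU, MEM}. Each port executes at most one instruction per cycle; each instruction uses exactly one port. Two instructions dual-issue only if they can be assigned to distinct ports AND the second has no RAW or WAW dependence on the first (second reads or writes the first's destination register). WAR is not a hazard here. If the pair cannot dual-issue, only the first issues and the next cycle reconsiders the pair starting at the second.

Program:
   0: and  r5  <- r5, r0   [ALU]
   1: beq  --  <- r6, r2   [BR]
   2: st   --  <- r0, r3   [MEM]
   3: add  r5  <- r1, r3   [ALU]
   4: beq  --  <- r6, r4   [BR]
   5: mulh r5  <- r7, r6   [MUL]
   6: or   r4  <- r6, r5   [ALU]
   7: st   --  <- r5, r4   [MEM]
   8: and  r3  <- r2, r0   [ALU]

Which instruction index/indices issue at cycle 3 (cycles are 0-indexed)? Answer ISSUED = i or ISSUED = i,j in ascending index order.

#0 head=0: and.ALU/beq.BR i0/i1 pair
#1 head=2: st.MEM/add.ALU i2/i3 pair
#2 head=4: beq.BR i4 no-port BR/MUL
#3 head=5: mulh.MUL i5 RAW r5
#4 head=6: or.ALU i6 RAW r4
#5 head=7: st.MEM/and.ALU i7/i8 pair

ISSUED = 5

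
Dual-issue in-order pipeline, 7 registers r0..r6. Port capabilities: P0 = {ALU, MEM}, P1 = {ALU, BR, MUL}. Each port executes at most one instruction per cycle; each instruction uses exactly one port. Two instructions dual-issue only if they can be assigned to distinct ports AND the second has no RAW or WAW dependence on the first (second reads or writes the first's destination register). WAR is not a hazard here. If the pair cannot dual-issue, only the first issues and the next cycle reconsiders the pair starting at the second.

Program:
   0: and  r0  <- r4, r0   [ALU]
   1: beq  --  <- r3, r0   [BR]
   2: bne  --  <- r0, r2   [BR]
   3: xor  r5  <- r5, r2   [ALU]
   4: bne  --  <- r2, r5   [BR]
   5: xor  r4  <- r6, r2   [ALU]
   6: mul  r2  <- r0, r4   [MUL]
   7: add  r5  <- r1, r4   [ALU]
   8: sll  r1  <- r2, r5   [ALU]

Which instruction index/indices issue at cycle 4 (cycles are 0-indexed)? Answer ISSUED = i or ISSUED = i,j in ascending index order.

t=0 i0:and.ALU ; RAW r0
t=1 i1:beq.BR ; no-port BR/BR
t=2 i2,i3:bne.BR;xor.ALU ; pair
t=3 i4,i5:bne.BR;xor.ALU ; pair
t=4 i6,i7:mul.MUL;add.ALU ; pair
t=5 i8:sll.ALU ; tail

ISSUED = 6,7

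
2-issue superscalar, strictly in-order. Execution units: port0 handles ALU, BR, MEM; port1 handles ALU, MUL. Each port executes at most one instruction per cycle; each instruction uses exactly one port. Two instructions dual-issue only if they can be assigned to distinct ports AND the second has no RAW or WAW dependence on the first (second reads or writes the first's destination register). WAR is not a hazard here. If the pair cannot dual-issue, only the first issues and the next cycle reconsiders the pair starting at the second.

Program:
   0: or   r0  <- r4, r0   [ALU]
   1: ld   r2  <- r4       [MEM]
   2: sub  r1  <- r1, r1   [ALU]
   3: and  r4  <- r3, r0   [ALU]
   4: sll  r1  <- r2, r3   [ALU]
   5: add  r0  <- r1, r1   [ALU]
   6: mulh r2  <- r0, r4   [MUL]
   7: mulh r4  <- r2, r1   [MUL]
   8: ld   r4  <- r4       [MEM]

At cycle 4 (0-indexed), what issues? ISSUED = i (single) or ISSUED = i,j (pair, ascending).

ISSUED = 6

#0 head=0: or ld i0+i1 pair
#1 head=2: sub and i2+i3 pair
#2 head=4: sll i4 RAW r1
#3 head=5: add i5 RAW r0
#4 head=6: mulh i6 no-port MUL/MUL
#5 head=7: mulh i7 RAW+WAW r4
#6 head=8: ld i8 tail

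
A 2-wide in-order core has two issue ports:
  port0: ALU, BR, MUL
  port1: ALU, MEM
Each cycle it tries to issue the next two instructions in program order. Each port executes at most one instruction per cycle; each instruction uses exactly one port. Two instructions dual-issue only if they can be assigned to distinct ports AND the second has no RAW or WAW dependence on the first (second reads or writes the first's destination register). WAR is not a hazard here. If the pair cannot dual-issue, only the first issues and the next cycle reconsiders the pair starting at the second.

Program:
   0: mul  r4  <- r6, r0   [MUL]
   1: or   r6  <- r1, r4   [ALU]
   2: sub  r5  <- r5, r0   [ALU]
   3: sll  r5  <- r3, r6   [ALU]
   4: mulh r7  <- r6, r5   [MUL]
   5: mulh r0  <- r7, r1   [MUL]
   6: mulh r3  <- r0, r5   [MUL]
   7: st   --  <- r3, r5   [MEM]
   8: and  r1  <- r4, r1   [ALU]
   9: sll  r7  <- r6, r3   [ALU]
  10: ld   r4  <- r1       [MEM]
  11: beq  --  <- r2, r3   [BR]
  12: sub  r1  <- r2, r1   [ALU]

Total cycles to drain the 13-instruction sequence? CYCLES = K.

CYCLES = 9

t=0 i0:mul.MUL ; RAW r4
t=1 i1+i2:or.ALU sub.ALU ; 2-wide
t=2 i3:sll.ALU ; RAW r5
t=3 i4:mulh.MUL ; no-port MUL/MUL
t=4 i5:mulh.MUL ; no-port MUL/MUL
t=5 i6:mulh.MUL ; RAW r3
t=6 i7+i8:st.MEM and.ALU ; 2-wide
t=7 i9+i10:sll.ALU ld.MEM ; 2-wide
t=8 i11+i12:beq.BR sub.ALU ; 2-wide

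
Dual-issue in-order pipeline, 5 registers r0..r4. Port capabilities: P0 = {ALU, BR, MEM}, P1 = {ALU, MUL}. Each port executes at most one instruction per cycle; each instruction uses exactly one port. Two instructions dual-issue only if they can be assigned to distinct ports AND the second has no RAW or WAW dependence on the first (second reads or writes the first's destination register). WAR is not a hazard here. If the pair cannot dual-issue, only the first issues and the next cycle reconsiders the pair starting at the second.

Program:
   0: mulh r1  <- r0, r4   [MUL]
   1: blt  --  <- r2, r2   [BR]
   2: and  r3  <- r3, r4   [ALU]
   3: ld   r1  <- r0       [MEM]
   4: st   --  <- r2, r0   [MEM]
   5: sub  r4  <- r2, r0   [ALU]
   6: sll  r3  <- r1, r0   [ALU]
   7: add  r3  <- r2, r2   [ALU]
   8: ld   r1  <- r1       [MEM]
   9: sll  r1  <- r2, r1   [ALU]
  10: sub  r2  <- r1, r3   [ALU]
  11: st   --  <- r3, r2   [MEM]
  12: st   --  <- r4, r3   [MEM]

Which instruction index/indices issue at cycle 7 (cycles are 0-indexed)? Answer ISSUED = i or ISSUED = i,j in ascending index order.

  cy0 -> i0/i1 (mulh+blt) dual
  cy1 -> i2/i3 (and+ld) dual
  cy2 -> i4/i5 (st+sub) dual
  cy3 -> i6 (sll) WAW r3
  cy4 -> i7/i8 (add+ld) dual
  cy5 -> i9 (sll) RAW r1
  cy6 -> i10 (sub) RAW r2
  cy7 -> i11 (st) no-port MEM/MEM
  cy8 -> i12 (st) tail

ISSUED = 11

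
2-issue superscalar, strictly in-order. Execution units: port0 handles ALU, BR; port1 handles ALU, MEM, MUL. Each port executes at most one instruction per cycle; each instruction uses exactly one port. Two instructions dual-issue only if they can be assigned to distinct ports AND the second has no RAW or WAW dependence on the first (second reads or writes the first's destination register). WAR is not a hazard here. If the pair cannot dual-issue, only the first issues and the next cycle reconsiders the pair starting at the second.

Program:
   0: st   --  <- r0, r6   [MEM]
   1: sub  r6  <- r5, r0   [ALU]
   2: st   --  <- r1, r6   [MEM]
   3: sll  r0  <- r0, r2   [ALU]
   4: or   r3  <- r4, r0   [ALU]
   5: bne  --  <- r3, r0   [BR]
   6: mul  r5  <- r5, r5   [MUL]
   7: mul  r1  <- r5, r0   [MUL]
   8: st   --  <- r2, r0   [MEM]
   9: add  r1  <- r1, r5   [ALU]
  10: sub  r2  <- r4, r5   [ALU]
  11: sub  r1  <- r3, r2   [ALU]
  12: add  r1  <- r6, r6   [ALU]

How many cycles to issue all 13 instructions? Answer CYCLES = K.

0. st.MEM/sub.ALU @i0,i1  | dual
1. st.MEM/sll.ALU @i2,i3  | dual
2. or.ALU @i4  | RAW r3
3. bne.BR/mul.MUL @i5,i6  | dual
4. mul.MUL @i7  | no-port MUL/MEM
5. st.MEM/add.ALU @i8,i9  | dual
6. sub.ALU @i10  | RAW r2
7. sub.ALU @i11  | WAW r1
8. add.ALU @i12  | tail

CYCLES = 9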